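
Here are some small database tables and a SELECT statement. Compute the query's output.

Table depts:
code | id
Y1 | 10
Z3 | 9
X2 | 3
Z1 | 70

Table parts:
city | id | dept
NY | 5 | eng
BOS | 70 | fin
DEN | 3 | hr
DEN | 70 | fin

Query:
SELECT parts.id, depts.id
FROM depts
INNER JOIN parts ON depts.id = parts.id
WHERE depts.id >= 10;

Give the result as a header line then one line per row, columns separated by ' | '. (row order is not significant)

== RESULT ==
parts.id | depts.id
70 | 70
70 | 70

Derivation:
After JOIN parts (3 rows):
depts.code | depts.id | parts.city | parts.id | parts.dept
X2 | 3 | DEN | 3 | hr
Z1 | 70 | BOS | 70 | fin
Z1 | 70 | DEN | 70 | fin
After WHERE (2 rows):
depts.code | depts.id | parts.city | parts.id | parts.dept
Z1 | 70 | BOS | 70 | fin
Z1 | 70 | DEN | 70 | fin
After SELECT (2 rows):
parts.id | depts.id
70 | 70
70 | 70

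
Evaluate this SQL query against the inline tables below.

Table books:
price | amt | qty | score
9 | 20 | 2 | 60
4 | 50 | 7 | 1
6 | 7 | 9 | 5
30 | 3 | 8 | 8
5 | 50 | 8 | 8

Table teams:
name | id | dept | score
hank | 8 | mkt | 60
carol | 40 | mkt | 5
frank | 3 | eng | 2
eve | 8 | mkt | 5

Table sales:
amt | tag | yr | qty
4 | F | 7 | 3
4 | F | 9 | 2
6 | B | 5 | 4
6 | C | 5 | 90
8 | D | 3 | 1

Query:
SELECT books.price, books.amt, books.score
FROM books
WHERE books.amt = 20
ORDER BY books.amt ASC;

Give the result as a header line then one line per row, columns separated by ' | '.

== RESULT ==
books.price | books.amt | books.score
9 | 20 | 60

Derivation:
After WHERE (1 rows):
books.price | books.amt | books.qty | books.score
9 | 20 | 2 | 60
After SELECT (1 rows):
books.price | books.amt | books.score
9 | 20 | 60
After ORDER BY (1 rows):
books.price | books.amt | books.score
9 | 20 | 60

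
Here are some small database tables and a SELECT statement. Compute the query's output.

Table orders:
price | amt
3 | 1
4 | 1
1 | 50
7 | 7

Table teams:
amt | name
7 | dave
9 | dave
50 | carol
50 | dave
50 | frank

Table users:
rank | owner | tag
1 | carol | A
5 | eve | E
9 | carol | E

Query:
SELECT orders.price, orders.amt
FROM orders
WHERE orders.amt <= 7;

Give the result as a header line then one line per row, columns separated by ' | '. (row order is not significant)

== RESULT ==
orders.price | orders.amt
3 | 1
4 | 1
7 | 7

Derivation:
After WHERE (3 rows):
orders.price | orders.amt
3 | 1
4 | 1
7 | 7
After SELECT (3 rows):
orders.price | orders.amt
3 | 1
4 | 1
7 | 7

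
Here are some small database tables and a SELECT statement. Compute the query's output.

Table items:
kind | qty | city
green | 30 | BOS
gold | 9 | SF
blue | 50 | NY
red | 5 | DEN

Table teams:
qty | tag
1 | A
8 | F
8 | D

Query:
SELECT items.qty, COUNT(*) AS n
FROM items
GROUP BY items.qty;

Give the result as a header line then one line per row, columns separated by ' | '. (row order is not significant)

== RESULT ==
items.qty | n
30 | 1
9 | 1
50 | 1
5 | 1

Derivation:
After GROUP BY (4 rows):
items.qty | n
30 | 1
9 | 1
50 | 1
5 | 1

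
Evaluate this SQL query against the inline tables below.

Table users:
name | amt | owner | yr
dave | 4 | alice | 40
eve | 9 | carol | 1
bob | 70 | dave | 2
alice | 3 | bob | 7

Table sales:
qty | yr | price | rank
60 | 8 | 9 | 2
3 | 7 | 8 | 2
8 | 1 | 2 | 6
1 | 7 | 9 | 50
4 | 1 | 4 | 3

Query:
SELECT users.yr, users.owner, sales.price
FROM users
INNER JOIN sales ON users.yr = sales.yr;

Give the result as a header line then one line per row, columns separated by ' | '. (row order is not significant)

After JOIN sales (4 rows):
users.name | users.amt | users.owner | users.yr | sales.qty | sales.yr | sales.price | sales.rank
eve | 9 | carol | 1 | 8 | 1 | 2 | 6
eve | 9 | carol | 1 | 4 | 1 | 4 | 3
alice | 3 | bob | 7 | 3 | 7 | 8 | 2
alice | 3 | bob | 7 | 1 | 7 | 9 | 50
After SELECT (4 rows):
users.yr | users.owner | sales.price
1 | carol | 2
1 | carol | 4
7 | bob | 8
7 | bob | 9

== RESULT ==
users.yr | users.owner | sales.price
1 | carol | 2
1 | carol | 4
7 | bob | 8
7 | bob | 9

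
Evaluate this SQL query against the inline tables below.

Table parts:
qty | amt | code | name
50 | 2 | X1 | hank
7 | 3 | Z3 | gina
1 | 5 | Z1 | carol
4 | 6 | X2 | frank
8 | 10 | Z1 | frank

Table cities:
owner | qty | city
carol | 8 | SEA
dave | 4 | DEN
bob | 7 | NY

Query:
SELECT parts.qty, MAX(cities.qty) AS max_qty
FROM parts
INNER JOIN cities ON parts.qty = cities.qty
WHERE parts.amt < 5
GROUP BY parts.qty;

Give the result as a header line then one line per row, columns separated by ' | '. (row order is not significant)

== RESULT ==
parts.qty | max_qty
7 | 7

Derivation:
After JOIN cities (3 rows):
parts.qty | parts.amt | parts.code | parts.name | cities.owner | cities.qty | cities.city
7 | 3 | Z3 | gina | bob | 7 | NY
4 | 6 | X2 | frank | dave | 4 | DEN
8 | 10 | Z1 | frank | carol | 8 | SEA
After WHERE (1 rows):
parts.qty | parts.amt | parts.code | parts.name | cities.owner | cities.qty | cities.city
7 | 3 | Z3 | gina | bob | 7 | NY
After GROUP BY (1 rows):
parts.qty | max_qty
7 | 7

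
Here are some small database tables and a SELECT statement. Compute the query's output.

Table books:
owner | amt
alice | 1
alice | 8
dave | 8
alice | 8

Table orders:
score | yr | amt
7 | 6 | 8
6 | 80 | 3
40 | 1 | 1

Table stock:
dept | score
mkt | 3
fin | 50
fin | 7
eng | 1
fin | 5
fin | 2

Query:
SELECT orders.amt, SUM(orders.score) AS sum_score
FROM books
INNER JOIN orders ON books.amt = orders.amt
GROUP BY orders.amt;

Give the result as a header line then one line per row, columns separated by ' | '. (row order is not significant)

After JOIN orders (4 rows):
books.owner | books.amt | orders.score | orders.yr | orders.amt
alice | 1 | 40 | 1 | 1
alice | 8 | 7 | 6 | 8
dave | 8 | 7 | 6 | 8
alice | 8 | 7 | 6 | 8
After GROUP BY (2 rows):
orders.amt | sum_score
1 | 40
8 | 21

== RESULT ==
orders.amt | sum_score
1 | 40
8 | 21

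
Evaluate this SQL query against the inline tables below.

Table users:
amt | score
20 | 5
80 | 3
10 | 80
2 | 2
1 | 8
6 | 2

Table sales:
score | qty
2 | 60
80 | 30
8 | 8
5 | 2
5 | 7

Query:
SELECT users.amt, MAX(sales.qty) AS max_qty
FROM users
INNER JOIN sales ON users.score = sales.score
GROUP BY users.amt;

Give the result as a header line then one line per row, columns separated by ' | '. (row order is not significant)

== RESULT ==
users.amt | max_qty
20 | 7
10 | 30
2 | 60
1 | 8
6 | 60

Derivation:
After JOIN sales (6 rows):
users.amt | users.score | sales.score | sales.qty
20 | 5 | 5 | 2
20 | 5 | 5 | 7
10 | 80 | 80 | 30
2 | 2 | 2 | 60
1 | 8 | 8 | 8
6 | 2 | 2 | 60
After GROUP BY (5 rows):
users.amt | max_qty
20 | 7
10 | 30
2 | 60
1 | 8
6 | 60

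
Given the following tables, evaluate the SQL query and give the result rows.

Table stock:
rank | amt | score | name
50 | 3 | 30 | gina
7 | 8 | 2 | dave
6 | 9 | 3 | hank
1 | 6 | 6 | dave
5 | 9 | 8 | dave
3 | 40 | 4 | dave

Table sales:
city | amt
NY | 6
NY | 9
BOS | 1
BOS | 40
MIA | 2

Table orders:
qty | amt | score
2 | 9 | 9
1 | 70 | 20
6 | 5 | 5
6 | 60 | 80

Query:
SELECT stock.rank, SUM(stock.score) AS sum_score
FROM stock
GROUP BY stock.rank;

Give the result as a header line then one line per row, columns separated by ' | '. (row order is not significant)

== RESULT ==
stock.rank | sum_score
50 | 30
7 | 2
6 | 3
1 | 6
5 | 8
3 | 4

Derivation:
After GROUP BY (6 rows):
stock.rank | sum_score
50 | 30
7 | 2
6 | 3
1 | 6
5 | 8
3 | 4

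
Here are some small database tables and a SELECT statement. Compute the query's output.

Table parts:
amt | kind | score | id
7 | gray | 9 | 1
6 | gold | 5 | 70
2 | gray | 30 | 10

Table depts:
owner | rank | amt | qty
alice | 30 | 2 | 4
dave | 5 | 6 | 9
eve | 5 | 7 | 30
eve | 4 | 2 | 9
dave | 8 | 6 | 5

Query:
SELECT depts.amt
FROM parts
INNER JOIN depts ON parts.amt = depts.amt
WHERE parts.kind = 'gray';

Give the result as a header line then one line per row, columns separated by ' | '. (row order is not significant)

After JOIN depts (5 rows):
parts.amt | parts.kind | parts.score | parts.id | depts.owner | depts.rank | depts.amt | depts.qty
7 | gray | 9 | 1 | eve | 5 | 7 | 30
6 | gold | 5 | 70 | dave | 5 | 6 | 9
6 | gold | 5 | 70 | dave | 8 | 6 | 5
2 | gray | 30 | 10 | alice | 30 | 2 | 4
2 | gray | 30 | 10 | eve | 4 | 2 | 9
After WHERE (3 rows):
parts.amt | parts.kind | parts.score | parts.id | depts.owner | depts.rank | depts.amt | depts.qty
7 | gray | 9 | 1 | eve | 5 | 7 | 30
2 | gray | 30 | 10 | alice | 30 | 2 | 4
2 | gray | 30 | 10 | eve | 4 | 2 | 9
After SELECT (3 rows):
depts.amt
7
2
2

== RESULT ==
depts.amt
7
2
2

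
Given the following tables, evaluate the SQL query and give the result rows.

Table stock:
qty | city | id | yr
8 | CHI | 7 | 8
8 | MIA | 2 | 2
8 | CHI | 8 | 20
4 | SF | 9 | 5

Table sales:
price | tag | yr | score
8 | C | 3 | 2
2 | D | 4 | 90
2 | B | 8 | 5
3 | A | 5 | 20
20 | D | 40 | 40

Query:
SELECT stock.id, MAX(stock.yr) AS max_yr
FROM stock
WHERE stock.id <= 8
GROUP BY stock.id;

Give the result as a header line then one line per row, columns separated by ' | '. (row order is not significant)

== RESULT ==
stock.id | max_yr
7 | 8
2 | 2
8 | 20

Derivation:
After WHERE (3 rows):
stock.qty | stock.city | stock.id | stock.yr
8 | CHI | 7 | 8
8 | MIA | 2 | 2
8 | CHI | 8 | 20
After GROUP BY (3 rows):
stock.id | max_yr
7 | 8
2 | 2
8 | 20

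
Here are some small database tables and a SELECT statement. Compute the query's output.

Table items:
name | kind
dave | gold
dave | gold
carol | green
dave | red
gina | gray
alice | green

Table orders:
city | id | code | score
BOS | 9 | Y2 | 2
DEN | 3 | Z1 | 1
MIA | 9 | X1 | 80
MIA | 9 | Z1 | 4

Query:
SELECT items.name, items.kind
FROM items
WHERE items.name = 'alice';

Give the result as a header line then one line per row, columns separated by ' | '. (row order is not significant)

After WHERE (1 rows):
items.name | items.kind
alice | green
After SELECT (1 rows):
items.name | items.kind
alice | green

== RESULT ==
items.name | items.kind
alice | green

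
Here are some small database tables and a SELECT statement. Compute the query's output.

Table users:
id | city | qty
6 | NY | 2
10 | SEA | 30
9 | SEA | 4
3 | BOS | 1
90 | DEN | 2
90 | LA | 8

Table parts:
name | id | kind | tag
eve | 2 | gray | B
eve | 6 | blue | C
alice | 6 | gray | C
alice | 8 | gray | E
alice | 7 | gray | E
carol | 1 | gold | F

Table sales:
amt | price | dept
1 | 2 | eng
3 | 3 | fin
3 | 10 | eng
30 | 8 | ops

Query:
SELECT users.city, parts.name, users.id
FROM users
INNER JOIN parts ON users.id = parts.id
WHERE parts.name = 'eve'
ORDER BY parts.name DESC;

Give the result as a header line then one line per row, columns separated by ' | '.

== RESULT ==
users.city | parts.name | users.id
NY | eve | 6

Derivation:
After JOIN parts (2 rows):
users.id | users.city | users.qty | parts.name | parts.id | parts.kind | parts.tag
6 | NY | 2 | eve | 6 | blue | C
6 | NY | 2 | alice | 6 | gray | C
After WHERE (1 rows):
users.id | users.city | users.qty | parts.name | parts.id | parts.kind | parts.tag
6 | NY | 2 | eve | 6 | blue | C
After SELECT (1 rows):
users.city | parts.name | users.id
NY | eve | 6
After ORDER BY (1 rows):
users.city | parts.name | users.id
NY | eve | 6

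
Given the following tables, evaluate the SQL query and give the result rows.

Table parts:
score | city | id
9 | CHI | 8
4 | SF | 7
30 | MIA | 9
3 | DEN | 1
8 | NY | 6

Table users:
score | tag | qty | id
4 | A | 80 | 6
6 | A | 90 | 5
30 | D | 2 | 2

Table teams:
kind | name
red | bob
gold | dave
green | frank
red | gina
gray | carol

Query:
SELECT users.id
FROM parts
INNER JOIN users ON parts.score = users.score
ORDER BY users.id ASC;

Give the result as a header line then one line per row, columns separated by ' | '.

After JOIN users (2 rows):
parts.score | parts.city | parts.id | users.score | users.tag | users.qty | users.id
4 | SF | 7 | 4 | A | 80 | 6
30 | MIA | 9 | 30 | D | 2 | 2
After SELECT (2 rows):
users.id
6
2
After ORDER BY (2 rows):
users.id
2
6

== RESULT ==
users.id
2
6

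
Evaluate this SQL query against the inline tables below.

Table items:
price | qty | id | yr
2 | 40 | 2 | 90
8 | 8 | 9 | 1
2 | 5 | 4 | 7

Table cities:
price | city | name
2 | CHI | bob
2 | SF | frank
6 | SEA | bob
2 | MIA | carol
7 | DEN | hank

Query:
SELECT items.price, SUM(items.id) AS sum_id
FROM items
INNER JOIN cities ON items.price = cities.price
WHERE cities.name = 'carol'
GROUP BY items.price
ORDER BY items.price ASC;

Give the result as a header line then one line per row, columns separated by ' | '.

== RESULT ==
items.price | sum_id
2 | 6

Derivation:
After JOIN cities (6 rows):
items.price | items.qty | items.id | items.yr | cities.price | cities.city | cities.name
2 | 40 | 2 | 90 | 2 | CHI | bob
2 | 40 | 2 | 90 | 2 | SF | frank
2 | 40 | 2 | 90 | 2 | MIA | carol
2 | 5 | 4 | 7 | 2 | CHI | bob
2 | 5 | 4 | 7 | 2 | SF | frank
2 | 5 | 4 | 7 | 2 | MIA | carol
After WHERE (2 rows):
items.price | items.qty | items.id | items.yr | cities.price | cities.city | cities.name
2 | 40 | 2 | 90 | 2 | MIA | carol
2 | 5 | 4 | 7 | 2 | MIA | carol
After GROUP BY (1 rows):
items.price | sum_id
2 | 6
After ORDER BY (1 rows):
items.price | sum_id
2 | 6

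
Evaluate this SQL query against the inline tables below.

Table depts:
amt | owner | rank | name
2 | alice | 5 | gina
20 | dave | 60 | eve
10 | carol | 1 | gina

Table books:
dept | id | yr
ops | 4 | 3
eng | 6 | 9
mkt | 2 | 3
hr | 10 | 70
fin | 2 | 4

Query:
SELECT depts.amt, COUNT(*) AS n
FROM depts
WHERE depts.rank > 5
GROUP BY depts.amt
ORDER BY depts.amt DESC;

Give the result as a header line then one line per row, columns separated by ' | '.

After WHERE (1 rows):
depts.amt | depts.owner | depts.rank | depts.name
20 | dave | 60 | eve
After GROUP BY (1 rows):
depts.amt | n
20 | 1
After ORDER BY (1 rows):
depts.amt | n
20 | 1

== RESULT ==
depts.amt | n
20 | 1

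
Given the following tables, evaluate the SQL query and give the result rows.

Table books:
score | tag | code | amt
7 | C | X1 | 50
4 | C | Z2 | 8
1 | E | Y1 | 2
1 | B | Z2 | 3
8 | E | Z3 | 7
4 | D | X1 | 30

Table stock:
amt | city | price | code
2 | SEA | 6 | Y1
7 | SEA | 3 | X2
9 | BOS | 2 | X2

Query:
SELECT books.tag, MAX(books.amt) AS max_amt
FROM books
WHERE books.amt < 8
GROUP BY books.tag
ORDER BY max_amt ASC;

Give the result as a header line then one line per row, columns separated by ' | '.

== RESULT ==
books.tag | max_amt
B | 3
E | 7

Derivation:
After WHERE (3 rows):
books.score | books.tag | books.code | books.amt
1 | E | Y1 | 2
1 | B | Z2 | 3
8 | E | Z3 | 7
After GROUP BY (2 rows):
books.tag | max_amt
E | 7
B | 3
After ORDER BY (2 rows):
books.tag | max_amt
B | 3
E | 7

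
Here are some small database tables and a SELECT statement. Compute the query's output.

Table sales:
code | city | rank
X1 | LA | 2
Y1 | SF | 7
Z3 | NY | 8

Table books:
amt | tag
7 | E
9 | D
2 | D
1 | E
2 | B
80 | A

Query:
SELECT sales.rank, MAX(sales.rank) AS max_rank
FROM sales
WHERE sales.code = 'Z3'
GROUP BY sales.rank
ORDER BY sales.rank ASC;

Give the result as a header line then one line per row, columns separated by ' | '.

== RESULT ==
sales.rank | max_rank
8 | 8

Derivation:
After WHERE (1 rows):
sales.code | sales.city | sales.rank
Z3 | NY | 8
After GROUP BY (1 rows):
sales.rank | max_rank
8 | 8
After ORDER BY (1 rows):
sales.rank | max_rank
8 | 8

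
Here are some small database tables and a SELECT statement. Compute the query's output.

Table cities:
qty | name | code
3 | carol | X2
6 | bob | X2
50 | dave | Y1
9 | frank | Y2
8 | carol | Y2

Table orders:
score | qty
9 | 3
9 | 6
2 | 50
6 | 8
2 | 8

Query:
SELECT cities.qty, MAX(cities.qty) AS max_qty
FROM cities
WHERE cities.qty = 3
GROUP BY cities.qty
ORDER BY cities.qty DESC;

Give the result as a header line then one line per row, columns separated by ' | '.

== RESULT ==
cities.qty | max_qty
3 | 3

Derivation:
After WHERE (1 rows):
cities.qty | cities.name | cities.code
3 | carol | X2
After GROUP BY (1 rows):
cities.qty | max_qty
3 | 3
After ORDER BY (1 rows):
cities.qty | max_qty
3 | 3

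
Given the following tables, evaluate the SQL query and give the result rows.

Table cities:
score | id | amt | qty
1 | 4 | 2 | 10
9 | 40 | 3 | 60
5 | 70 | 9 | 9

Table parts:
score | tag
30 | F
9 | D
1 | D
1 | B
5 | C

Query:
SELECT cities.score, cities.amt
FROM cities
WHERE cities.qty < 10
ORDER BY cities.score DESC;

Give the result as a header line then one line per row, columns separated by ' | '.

After WHERE (1 rows):
cities.score | cities.id | cities.amt | cities.qty
5 | 70 | 9 | 9
After SELECT (1 rows):
cities.score | cities.amt
5 | 9
After ORDER BY (1 rows):
cities.score | cities.amt
5 | 9

== RESULT ==
cities.score | cities.amt
5 | 9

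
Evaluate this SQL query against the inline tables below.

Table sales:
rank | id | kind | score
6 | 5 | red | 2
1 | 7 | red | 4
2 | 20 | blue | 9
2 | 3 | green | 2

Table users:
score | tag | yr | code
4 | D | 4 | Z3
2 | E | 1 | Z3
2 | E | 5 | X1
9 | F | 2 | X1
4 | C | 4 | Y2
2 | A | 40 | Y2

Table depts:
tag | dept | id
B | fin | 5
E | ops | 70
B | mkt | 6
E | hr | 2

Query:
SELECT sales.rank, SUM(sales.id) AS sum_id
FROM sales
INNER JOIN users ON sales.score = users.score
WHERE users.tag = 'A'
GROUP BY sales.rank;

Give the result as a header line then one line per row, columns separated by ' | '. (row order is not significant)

== RESULT ==
sales.rank | sum_id
6 | 5
2 | 3

Derivation:
After JOIN users (9 rows):
sales.rank | sales.id | sales.kind | sales.score | users.score | users.tag | users.yr | users.code
6 | 5 | red | 2 | 2 | E | 1 | Z3
6 | 5 | red | 2 | 2 | E | 5 | X1
6 | 5 | red | 2 | 2 | A | 40 | Y2
1 | 7 | red | 4 | 4 | D | 4 | Z3
1 | 7 | red | 4 | 4 | C | 4 | Y2
2 | 20 | blue | 9 | 9 | F | 2 | X1
2 | 3 | green | 2 | 2 | E | 1 | Z3
2 | 3 | green | 2 | 2 | E | 5 | X1
2 | 3 | green | 2 | 2 | A | 40 | Y2
After WHERE (2 rows):
sales.rank | sales.id | sales.kind | sales.score | users.score | users.tag | users.yr | users.code
6 | 5 | red | 2 | 2 | A | 40 | Y2
2 | 3 | green | 2 | 2 | A | 40 | Y2
After GROUP BY (2 rows):
sales.rank | sum_id
6 | 5
2 | 3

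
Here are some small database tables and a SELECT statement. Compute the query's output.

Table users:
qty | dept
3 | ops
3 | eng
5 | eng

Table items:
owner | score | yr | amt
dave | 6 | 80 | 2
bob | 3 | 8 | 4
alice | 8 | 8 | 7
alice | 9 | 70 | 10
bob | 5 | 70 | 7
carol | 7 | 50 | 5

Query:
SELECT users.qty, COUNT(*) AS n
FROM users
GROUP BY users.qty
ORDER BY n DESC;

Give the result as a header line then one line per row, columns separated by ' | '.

After GROUP BY (2 rows):
users.qty | n
3 | 2
5 | 1
After ORDER BY (2 rows):
users.qty | n
3 | 2
5 | 1

== RESULT ==
users.qty | n
3 | 2
5 | 1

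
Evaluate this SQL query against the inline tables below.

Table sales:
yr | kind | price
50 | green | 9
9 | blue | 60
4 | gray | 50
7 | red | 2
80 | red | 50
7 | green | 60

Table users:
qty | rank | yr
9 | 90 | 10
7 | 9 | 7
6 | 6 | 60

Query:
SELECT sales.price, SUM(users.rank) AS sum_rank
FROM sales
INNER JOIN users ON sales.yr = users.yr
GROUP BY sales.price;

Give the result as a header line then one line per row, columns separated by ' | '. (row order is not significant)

== RESULT ==
sales.price | sum_rank
2 | 9
60 | 9

Derivation:
After JOIN users (2 rows):
sales.yr | sales.kind | sales.price | users.qty | users.rank | users.yr
7 | red | 2 | 7 | 9 | 7
7 | green | 60 | 7 | 9 | 7
After GROUP BY (2 rows):
sales.price | sum_rank
2 | 9
60 | 9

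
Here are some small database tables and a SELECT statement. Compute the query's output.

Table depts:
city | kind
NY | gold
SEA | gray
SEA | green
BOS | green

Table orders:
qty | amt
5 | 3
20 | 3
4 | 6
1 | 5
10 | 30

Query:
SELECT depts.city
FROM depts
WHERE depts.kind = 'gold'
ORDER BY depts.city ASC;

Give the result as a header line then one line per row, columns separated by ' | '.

== RESULT ==
depts.city
NY

Derivation:
After WHERE (1 rows):
depts.city | depts.kind
NY | gold
After SELECT (1 rows):
depts.city
NY
After ORDER BY (1 rows):
depts.city
NY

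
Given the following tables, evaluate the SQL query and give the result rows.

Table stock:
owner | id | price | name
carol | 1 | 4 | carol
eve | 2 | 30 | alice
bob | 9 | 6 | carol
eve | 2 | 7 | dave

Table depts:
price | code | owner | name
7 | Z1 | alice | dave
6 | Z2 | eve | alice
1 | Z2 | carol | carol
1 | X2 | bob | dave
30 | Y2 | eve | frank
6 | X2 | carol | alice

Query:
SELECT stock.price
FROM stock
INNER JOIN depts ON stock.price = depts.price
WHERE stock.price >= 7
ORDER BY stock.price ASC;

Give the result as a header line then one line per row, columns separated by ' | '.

== RESULT ==
stock.price
7
30

Derivation:
After JOIN depts (4 rows):
stock.owner | stock.id | stock.price | stock.name | depts.price | depts.code | depts.owner | depts.name
eve | 2 | 30 | alice | 30 | Y2 | eve | frank
bob | 9 | 6 | carol | 6 | Z2 | eve | alice
bob | 9 | 6 | carol | 6 | X2 | carol | alice
eve | 2 | 7 | dave | 7 | Z1 | alice | dave
After WHERE (2 rows):
stock.owner | stock.id | stock.price | stock.name | depts.price | depts.code | depts.owner | depts.name
eve | 2 | 30 | alice | 30 | Y2 | eve | frank
eve | 2 | 7 | dave | 7 | Z1 | alice | dave
After SELECT (2 rows):
stock.price
30
7
After ORDER BY (2 rows):
stock.price
7
30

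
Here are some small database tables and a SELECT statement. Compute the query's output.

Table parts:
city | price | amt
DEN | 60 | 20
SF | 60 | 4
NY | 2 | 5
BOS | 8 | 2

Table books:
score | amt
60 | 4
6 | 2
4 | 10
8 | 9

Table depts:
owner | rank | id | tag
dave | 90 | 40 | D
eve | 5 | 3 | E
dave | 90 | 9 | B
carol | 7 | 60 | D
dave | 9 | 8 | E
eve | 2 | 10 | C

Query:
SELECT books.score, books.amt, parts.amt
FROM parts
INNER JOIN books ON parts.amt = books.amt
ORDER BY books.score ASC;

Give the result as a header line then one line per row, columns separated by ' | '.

After JOIN books (2 rows):
parts.city | parts.price | parts.amt | books.score | books.amt
SF | 60 | 4 | 60 | 4
BOS | 8 | 2 | 6 | 2
After SELECT (2 rows):
books.score | books.amt | parts.amt
60 | 4 | 4
6 | 2 | 2
After ORDER BY (2 rows):
books.score | books.amt | parts.amt
6 | 2 | 2
60 | 4 | 4

== RESULT ==
books.score | books.amt | parts.amt
6 | 2 | 2
60 | 4 | 4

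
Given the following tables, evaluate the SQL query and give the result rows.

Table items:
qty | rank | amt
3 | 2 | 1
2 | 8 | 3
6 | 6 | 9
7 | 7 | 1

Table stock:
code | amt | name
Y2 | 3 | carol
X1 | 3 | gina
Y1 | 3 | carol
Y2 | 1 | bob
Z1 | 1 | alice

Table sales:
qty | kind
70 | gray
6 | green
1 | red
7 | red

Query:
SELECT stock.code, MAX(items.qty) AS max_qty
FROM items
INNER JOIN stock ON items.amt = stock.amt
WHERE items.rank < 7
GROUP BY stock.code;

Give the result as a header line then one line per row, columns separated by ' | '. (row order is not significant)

After JOIN stock (7 rows):
items.qty | items.rank | items.amt | stock.code | stock.amt | stock.name
3 | 2 | 1 | Y2 | 1 | bob
3 | 2 | 1 | Z1 | 1 | alice
2 | 8 | 3 | Y2 | 3 | carol
2 | 8 | 3 | X1 | 3 | gina
2 | 8 | 3 | Y1 | 3 | carol
7 | 7 | 1 | Y2 | 1 | bob
7 | 7 | 1 | Z1 | 1 | alice
After WHERE (2 rows):
items.qty | items.rank | items.amt | stock.code | stock.amt | stock.name
3 | 2 | 1 | Y2 | 1 | bob
3 | 2 | 1 | Z1 | 1 | alice
After GROUP BY (2 rows):
stock.code | max_qty
Y2 | 3
Z1 | 3

== RESULT ==
stock.code | max_qty
Y2 | 3
Z1 | 3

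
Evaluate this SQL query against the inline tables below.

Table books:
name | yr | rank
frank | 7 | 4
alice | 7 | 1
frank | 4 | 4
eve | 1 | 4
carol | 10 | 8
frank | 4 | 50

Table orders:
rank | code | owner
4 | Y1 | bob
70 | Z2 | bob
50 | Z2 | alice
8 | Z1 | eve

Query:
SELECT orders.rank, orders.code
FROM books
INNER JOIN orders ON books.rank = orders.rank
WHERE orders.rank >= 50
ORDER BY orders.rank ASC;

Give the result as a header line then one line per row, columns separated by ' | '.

== RESULT ==
orders.rank | orders.code
50 | Z2

Derivation:
After JOIN orders (5 rows):
books.name | books.yr | books.rank | orders.rank | orders.code | orders.owner
frank | 7 | 4 | 4 | Y1 | bob
frank | 4 | 4 | 4 | Y1 | bob
eve | 1 | 4 | 4 | Y1 | bob
carol | 10 | 8 | 8 | Z1 | eve
frank | 4 | 50 | 50 | Z2 | alice
After WHERE (1 rows):
books.name | books.yr | books.rank | orders.rank | orders.code | orders.owner
frank | 4 | 50 | 50 | Z2 | alice
After SELECT (1 rows):
orders.rank | orders.code
50 | Z2
After ORDER BY (1 rows):
orders.rank | orders.code
50 | Z2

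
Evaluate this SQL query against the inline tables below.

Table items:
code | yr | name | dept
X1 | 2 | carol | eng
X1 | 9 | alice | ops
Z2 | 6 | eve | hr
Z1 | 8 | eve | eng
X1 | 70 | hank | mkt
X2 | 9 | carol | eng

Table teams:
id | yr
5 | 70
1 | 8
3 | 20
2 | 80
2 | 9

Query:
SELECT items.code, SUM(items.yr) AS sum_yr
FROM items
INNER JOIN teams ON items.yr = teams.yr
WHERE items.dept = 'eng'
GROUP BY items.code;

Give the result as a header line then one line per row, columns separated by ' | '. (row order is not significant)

After JOIN teams (4 rows):
items.code | items.yr | items.name | items.dept | teams.id | teams.yr
X1 | 9 | alice | ops | 2 | 9
Z1 | 8 | eve | eng | 1 | 8
X1 | 70 | hank | mkt | 5 | 70
X2 | 9 | carol | eng | 2 | 9
After WHERE (2 rows):
items.code | items.yr | items.name | items.dept | teams.id | teams.yr
Z1 | 8 | eve | eng | 1 | 8
X2 | 9 | carol | eng | 2 | 9
After GROUP BY (2 rows):
items.code | sum_yr
Z1 | 8
X2 | 9

== RESULT ==
items.code | sum_yr
Z1 | 8
X2 | 9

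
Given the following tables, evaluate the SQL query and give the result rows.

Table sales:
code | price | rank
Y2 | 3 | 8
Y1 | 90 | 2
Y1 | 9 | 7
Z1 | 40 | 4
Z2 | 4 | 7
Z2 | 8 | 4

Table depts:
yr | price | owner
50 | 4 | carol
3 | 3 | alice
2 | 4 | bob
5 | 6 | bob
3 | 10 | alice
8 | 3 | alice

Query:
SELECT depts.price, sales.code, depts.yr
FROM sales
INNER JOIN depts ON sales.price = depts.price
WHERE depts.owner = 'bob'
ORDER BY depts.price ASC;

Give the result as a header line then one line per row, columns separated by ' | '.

== RESULT ==
depts.price | sales.code | depts.yr
4 | Z2 | 2

Derivation:
After JOIN depts (4 rows):
sales.code | sales.price | sales.rank | depts.yr | depts.price | depts.owner
Y2 | 3 | 8 | 3 | 3 | alice
Y2 | 3 | 8 | 8 | 3 | alice
Z2 | 4 | 7 | 50 | 4 | carol
Z2 | 4 | 7 | 2 | 4 | bob
After WHERE (1 rows):
sales.code | sales.price | sales.rank | depts.yr | depts.price | depts.owner
Z2 | 4 | 7 | 2 | 4 | bob
After SELECT (1 rows):
depts.price | sales.code | depts.yr
4 | Z2 | 2
After ORDER BY (1 rows):
depts.price | sales.code | depts.yr
4 | Z2 | 2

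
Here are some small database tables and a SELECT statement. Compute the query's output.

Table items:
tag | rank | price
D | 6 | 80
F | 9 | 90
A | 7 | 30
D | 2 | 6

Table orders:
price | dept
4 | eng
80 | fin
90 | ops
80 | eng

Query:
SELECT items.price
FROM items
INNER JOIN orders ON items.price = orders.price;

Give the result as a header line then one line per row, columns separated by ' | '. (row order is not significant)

After JOIN orders (3 rows):
items.tag | items.rank | items.price | orders.price | orders.dept
D | 6 | 80 | 80 | fin
D | 6 | 80 | 80 | eng
F | 9 | 90 | 90 | ops
After SELECT (3 rows):
items.price
80
80
90

== RESULT ==
items.price
80
80
90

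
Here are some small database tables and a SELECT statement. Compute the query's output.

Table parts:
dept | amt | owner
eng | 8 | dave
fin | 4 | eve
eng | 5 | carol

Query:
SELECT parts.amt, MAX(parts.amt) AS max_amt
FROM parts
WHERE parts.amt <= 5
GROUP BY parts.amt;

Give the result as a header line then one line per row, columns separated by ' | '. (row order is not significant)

After WHERE (2 rows):
parts.dept | parts.amt | parts.owner
fin | 4 | eve
eng | 5 | carol
After GROUP BY (2 rows):
parts.amt | max_amt
4 | 4
5 | 5

== RESULT ==
parts.amt | max_amt
4 | 4
5 | 5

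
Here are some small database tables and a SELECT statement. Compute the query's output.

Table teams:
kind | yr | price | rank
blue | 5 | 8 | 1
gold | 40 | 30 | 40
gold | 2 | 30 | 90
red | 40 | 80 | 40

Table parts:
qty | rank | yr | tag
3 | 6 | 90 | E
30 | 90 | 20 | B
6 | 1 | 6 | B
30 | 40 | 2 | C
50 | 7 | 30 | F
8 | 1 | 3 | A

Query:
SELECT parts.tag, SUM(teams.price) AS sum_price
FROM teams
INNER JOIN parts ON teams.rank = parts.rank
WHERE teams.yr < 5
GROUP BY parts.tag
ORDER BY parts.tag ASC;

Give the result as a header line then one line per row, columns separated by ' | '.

After JOIN parts (5 rows):
teams.kind | teams.yr | teams.price | teams.rank | parts.qty | parts.rank | parts.yr | parts.tag
blue | 5 | 8 | 1 | 6 | 1 | 6 | B
blue | 5 | 8 | 1 | 8 | 1 | 3 | A
gold | 40 | 30 | 40 | 30 | 40 | 2 | C
gold | 2 | 30 | 90 | 30 | 90 | 20 | B
red | 40 | 80 | 40 | 30 | 40 | 2 | C
After WHERE (1 rows):
teams.kind | teams.yr | teams.price | teams.rank | parts.qty | parts.rank | parts.yr | parts.tag
gold | 2 | 30 | 90 | 30 | 90 | 20 | B
After GROUP BY (1 rows):
parts.tag | sum_price
B | 30
After ORDER BY (1 rows):
parts.tag | sum_price
B | 30

== RESULT ==
parts.tag | sum_price
B | 30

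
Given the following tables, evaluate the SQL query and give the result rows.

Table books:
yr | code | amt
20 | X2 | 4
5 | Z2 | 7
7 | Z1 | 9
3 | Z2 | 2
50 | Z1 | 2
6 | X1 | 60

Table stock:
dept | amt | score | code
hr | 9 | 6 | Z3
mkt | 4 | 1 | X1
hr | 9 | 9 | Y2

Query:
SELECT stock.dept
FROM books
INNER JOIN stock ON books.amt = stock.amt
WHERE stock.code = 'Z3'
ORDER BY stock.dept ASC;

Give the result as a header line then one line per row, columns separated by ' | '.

== RESULT ==
stock.dept
hr

Derivation:
After JOIN stock (3 rows):
books.yr | books.code | books.amt | stock.dept | stock.amt | stock.score | stock.code
20 | X2 | 4 | mkt | 4 | 1 | X1
7 | Z1 | 9 | hr | 9 | 6 | Z3
7 | Z1 | 9 | hr | 9 | 9 | Y2
After WHERE (1 rows):
books.yr | books.code | books.amt | stock.dept | stock.amt | stock.score | stock.code
7 | Z1 | 9 | hr | 9 | 6 | Z3
After SELECT (1 rows):
stock.dept
hr
After ORDER BY (1 rows):
stock.dept
hr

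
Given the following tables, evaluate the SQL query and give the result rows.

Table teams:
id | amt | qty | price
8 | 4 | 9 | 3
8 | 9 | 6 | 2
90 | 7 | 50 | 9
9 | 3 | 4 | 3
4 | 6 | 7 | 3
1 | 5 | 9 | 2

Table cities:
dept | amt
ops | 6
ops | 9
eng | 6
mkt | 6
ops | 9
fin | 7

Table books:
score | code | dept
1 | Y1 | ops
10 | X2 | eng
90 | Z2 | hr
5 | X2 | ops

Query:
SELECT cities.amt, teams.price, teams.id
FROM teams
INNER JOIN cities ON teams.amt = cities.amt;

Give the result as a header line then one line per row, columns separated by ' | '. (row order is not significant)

After JOIN cities (6 rows):
teams.id | teams.amt | teams.qty | teams.price | cities.dept | cities.amt
8 | 9 | 6 | 2 | ops | 9
8 | 9 | 6 | 2 | ops | 9
90 | 7 | 50 | 9 | fin | 7
4 | 6 | 7 | 3 | ops | 6
4 | 6 | 7 | 3 | eng | 6
4 | 6 | 7 | 3 | mkt | 6
After SELECT (6 rows):
cities.amt | teams.price | teams.id
9 | 2 | 8
9 | 2 | 8
7 | 9 | 90
6 | 3 | 4
6 | 3 | 4
6 | 3 | 4

== RESULT ==
cities.amt | teams.price | teams.id
9 | 2 | 8
9 | 2 | 8
7 | 9 | 90
6 | 3 | 4
6 | 3 | 4
6 | 3 | 4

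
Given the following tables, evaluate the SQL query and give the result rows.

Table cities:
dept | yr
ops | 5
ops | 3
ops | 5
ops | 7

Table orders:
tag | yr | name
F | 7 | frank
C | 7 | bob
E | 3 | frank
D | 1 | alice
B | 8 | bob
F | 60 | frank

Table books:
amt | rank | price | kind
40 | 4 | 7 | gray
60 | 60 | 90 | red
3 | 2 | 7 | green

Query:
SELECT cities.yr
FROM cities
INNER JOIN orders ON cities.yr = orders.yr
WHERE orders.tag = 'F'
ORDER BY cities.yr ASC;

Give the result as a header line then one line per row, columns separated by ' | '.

== RESULT ==
cities.yr
7

Derivation:
After JOIN orders (3 rows):
cities.dept | cities.yr | orders.tag | orders.yr | orders.name
ops | 3 | E | 3 | frank
ops | 7 | F | 7 | frank
ops | 7 | C | 7 | bob
After WHERE (1 rows):
cities.dept | cities.yr | orders.tag | orders.yr | orders.name
ops | 7 | F | 7 | frank
After SELECT (1 rows):
cities.yr
7
After ORDER BY (1 rows):
cities.yr
7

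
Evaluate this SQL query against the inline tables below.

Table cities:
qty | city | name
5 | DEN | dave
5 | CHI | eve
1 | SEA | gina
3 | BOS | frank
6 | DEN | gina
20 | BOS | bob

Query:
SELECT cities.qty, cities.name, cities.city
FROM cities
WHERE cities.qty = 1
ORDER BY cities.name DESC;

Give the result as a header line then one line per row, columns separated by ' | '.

After WHERE (1 rows):
cities.qty | cities.city | cities.name
1 | SEA | gina
After SELECT (1 rows):
cities.qty | cities.name | cities.city
1 | gina | SEA
After ORDER BY (1 rows):
cities.qty | cities.name | cities.city
1 | gina | SEA

== RESULT ==
cities.qty | cities.name | cities.city
1 | gina | SEA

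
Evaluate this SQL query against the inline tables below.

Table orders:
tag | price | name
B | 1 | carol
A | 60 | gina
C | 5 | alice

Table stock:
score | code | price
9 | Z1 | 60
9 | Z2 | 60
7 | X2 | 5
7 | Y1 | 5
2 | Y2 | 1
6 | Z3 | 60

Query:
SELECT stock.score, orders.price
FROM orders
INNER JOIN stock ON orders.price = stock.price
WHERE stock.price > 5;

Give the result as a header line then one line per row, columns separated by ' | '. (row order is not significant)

After JOIN stock (6 rows):
orders.tag | orders.price | orders.name | stock.score | stock.code | stock.price
B | 1 | carol | 2 | Y2 | 1
A | 60 | gina | 9 | Z1 | 60
A | 60 | gina | 9 | Z2 | 60
A | 60 | gina | 6 | Z3 | 60
C | 5 | alice | 7 | X2 | 5
C | 5 | alice | 7 | Y1 | 5
After WHERE (3 rows):
orders.tag | orders.price | orders.name | stock.score | stock.code | stock.price
A | 60 | gina | 9 | Z1 | 60
A | 60 | gina | 9 | Z2 | 60
A | 60 | gina | 6 | Z3 | 60
After SELECT (3 rows):
stock.score | orders.price
9 | 60
9 | 60
6 | 60

== RESULT ==
stock.score | orders.price
9 | 60
9 | 60
6 | 60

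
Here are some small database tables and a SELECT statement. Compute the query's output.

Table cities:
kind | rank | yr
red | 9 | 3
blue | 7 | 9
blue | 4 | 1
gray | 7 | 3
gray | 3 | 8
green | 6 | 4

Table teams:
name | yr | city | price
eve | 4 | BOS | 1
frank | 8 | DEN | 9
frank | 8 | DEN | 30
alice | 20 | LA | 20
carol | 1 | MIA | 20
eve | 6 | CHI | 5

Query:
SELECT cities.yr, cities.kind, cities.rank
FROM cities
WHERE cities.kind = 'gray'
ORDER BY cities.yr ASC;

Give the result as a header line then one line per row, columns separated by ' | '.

== RESULT ==
cities.yr | cities.kind | cities.rank
3 | gray | 7
8 | gray | 3

Derivation:
After WHERE (2 rows):
cities.kind | cities.rank | cities.yr
gray | 7 | 3
gray | 3 | 8
After SELECT (2 rows):
cities.yr | cities.kind | cities.rank
3 | gray | 7
8 | gray | 3
After ORDER BY (2 rows):
cities.yr | cities.kind | cities.rank
3 | gray | 7
8 | gray | 3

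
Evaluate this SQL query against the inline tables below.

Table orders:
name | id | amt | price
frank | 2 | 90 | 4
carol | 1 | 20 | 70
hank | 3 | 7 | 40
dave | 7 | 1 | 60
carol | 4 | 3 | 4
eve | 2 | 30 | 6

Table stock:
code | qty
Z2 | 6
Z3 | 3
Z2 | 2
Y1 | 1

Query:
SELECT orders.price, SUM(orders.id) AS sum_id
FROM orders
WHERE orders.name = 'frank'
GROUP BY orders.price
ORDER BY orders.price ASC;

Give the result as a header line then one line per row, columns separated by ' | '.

== RESULT ==
orders.price | sum_id
4 | 2

Derivation:
After WHERE (1 rows):
orders.name | orders.id | orders.amt | orders.price
frank | 2 | 90 | 4
After GROUP BY (1 rows):
orders.price | sum_id
4 | 2
After ORDER BY (1 rows):
orders.price | sum_id
4 | 2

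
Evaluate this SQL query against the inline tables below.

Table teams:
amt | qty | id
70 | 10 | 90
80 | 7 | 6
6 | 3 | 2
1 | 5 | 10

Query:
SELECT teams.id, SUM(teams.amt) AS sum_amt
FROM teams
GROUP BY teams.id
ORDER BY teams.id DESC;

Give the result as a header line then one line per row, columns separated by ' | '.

After GROUP BY (4 rows):
teams.id | sum_amt
90 | 70
6 | 80
2 | 6
10 | 1
After ORDER BY (4 rows):
teams.id | sum_amt
90 | 70
10 | 1
6 | 80
2 | 6

== RESULT ==
teams.id | sum_amt
90 | 70
10 | 1
6 | 80
2 | 6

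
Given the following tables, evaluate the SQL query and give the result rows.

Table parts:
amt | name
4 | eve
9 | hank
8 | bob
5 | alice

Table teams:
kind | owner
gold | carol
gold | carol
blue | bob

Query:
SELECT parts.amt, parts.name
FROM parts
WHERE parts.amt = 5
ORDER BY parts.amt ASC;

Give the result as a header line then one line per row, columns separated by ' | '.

== RESULT ==
parts.amt | parts.name
5 | alice

Derivation:
After WHERE (1 rows):
parts.amt | parts.name
5 | alice
After SELECT (1 rows):
parts.amt | parts.name
5 | alice
After ORDER BY (1 rows):
parts.amt | parts.name
5 | alice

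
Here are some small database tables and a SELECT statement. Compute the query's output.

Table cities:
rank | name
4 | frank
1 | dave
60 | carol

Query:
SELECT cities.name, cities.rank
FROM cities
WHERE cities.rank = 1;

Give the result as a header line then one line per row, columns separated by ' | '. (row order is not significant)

== RESULT ==
cities.name | cities.rank
dave | 1

Derivation:
After WHERE (1 rows):
cities.rank | cities.name
1 | dave
After SELECT (1 rows):
cities.name | cities.rank
dave | 1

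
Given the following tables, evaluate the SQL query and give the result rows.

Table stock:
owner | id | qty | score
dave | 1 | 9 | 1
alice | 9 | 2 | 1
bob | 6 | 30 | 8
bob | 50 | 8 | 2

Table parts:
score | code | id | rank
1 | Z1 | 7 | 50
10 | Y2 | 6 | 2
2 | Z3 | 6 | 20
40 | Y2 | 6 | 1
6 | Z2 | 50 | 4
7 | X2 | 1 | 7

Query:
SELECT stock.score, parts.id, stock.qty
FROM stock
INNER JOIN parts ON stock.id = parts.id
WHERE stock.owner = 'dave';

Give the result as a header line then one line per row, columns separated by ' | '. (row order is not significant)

After JOIN parts (5 rows):
stock.owner | stock.id | stock.qty | stock.score | parts.score | parts.code | parts.id | parts.rank
dave | 1 | 9 | 1 | 7 | X2 | 1 | 7
bob | 6 | 30 | 8 | 10 | Y2 | 6 | 2
bob | 6 | 30 | 8 | 2 | Z3 | 6 | 20
bob | 6 | 30 | 8 | 40 | Y2 | 6 | 1
bob | 50 | 8 | 2 | 6 | Z2 | 50 | 4
After WHERE (1 rows):
stock.owner | stock.id | stock.qty | stock.score | parts.score | parts.code | parts.id | parts.rank
dave | 1 | 9 | 1 | 7 | X2 | 1 | 7
After SELECT (1 rows):
stock.score | parts.id | stock.qty
1 | 1 | 9

== RESULT ==
stock.score | parts.id | stock.qty
1 | 1 | 9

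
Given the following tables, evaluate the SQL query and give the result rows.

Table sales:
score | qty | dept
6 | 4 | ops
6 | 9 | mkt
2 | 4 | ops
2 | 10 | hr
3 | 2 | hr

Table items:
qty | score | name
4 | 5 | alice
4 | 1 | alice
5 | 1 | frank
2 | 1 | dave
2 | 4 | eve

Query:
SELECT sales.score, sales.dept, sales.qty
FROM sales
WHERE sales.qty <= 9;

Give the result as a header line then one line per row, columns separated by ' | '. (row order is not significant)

After WHERE (4 rows):
sales.score | sales.qty | sales.dept
6 | 4 | ops
6 | 9 | mkt
2 | 4 | ops
3 | 2 | hr
After SELECT (4 rows):
sales.score | sales.dept | sales.qty
6 | ops | 4
6 | mkt | 9
2 | ops | 4
3 | hr | 2

== RESULT ==
sales.score | sales.dept | sales.qty
6 | ops | 4
6 | mkt | 9
2 | ops | 4
3 | hr | 2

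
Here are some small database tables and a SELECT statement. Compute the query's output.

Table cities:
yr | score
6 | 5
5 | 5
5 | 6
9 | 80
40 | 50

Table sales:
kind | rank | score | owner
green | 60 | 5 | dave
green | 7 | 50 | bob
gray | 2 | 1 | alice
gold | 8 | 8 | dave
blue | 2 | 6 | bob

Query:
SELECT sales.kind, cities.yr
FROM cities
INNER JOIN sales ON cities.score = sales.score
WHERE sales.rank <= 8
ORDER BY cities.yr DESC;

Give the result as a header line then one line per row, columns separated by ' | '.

After JOIN sales (4 rows):
cities.yr | cities.score | sales.kind | sales.rank | sales.score | sales.owner
6 | 5 | green | 60 | 5 | dave
5 | 5 | green | 60 | 5 | dave
5 | 6 | blue | 2 | 6 | bob
40 | 50 | green | 7 | 50 | bob
After WHERE (2 rows):
cities.yr | cities.score | sales.kind | sales.rank | sales.score | sales.owner
5 | 6 | blue | 2 | 6 | bob
40 | 50 | green | 7 | 50 | bob
After SELECT (2 rows):
sales.kind | cities.yr
blue | 5
green | 40
After ORDER BY (2 rows):
sales.kind | cities.yr
green | 40
blue | 5

== RESULT ==
sales.kind | cities.yr
green | 40
blue | 5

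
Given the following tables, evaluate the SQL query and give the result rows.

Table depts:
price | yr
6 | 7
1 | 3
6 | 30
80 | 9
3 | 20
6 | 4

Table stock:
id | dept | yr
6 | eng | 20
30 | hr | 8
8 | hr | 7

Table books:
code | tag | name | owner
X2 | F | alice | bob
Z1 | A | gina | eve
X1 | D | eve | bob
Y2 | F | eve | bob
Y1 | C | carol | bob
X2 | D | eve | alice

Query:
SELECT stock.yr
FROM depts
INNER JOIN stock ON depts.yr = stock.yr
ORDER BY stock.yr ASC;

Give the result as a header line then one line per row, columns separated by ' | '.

After JOIN stock (2 rows):
depts.price | depts.yr | stock.id | stock.dept | stock.yr
6 | 7 | 8 | hr | 7
3 | 20 | 6 | eng | 20
After SELECT (2 rows):
stock.yr
7
20
After ORDER BY (2 rows):
stock.yr
7
20

== RESULT ==
stock.yr
7
20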